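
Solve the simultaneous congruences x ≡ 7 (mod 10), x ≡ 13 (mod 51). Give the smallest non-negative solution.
The moduli 10, 51 are pairwise coprime, so by the CRT there is a unique solution mod 10·51 = 510.
Solve by successive substitution. Start with x ≡ 7 (mod 10).
  Combine with x ≡ 13 (mod 51): write x = 7 + 10·t and require 7 + 10·t ≡ 13 (mod 51), i.e. 10·t ≡ 13 − 7 ≡ 6 (mod 51). Since 10^(−1) ≡ 46 (mod 51), t ≡ 46·6 ≡ 21 (mod 51). So x ≡ 7 + 10·21 = 217 (mod 510).
Unique solution in [0, 510): x = 217.

Final answer: x ≡ 217 (mod 510); the representative in [0, 510) is 217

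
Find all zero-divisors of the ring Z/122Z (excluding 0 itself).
nonzero zero-divisors of Z/122Z = {2, 4, 6, 8, 10, 12, 14, 16, 18, 20, 22, 24, 26, 28, 30, 32, 34, 36, 38, 40, 42, 44, 46, 48, 50, 52, 54, 56, 58, 60, 61, 62, 64, 66, 68, 70, 72, 74, 76, 78, 80, 82, 84, 86, 88, 90, 92, 94, 96, 98, 100, 102, 104, 106, 108, 110, 112, 114, 116, 118, 120}

An element a ∈ Z/122Z (with a ≠ 0) is a zero-divisor iff gcd(a, 122) > 1 (because a is a unit precisely when gcd(a, n) = 1, and in Z/nZ every nonzero, non-unit element is a zero-divisor). Scan a = 1, ..., 121 and keep those with gcd(a, 122) > 1:
  gcd(2, 122) = 2, gcd(4, 122) = 2, gcd(6, 122) = 2, gcd(8, 122) = 2, gcd(10, 122) = 2, gcd(12, 122) = 2, gcd(14, 122) = 2, gcd(16, 122) = 2, gcd(18, 122) = 2, gcd(20, 122) = 2, gcd(22, 122) = 2, gcd(24, 122) = 2, gcd(26, 122) = 2, gcd(28, 122) = 2, gcd(30, 122) = 2, gcd(32, 122) = 2, gcd(34, 122) = 2, gcd(36, 122) = 2, gcd(38, 122) = 2, gcd(40, 122) = 2, gcd(42, 122) = 2, gcd(44, 122) = 2, gcd(46, 122) = 2, gcd(48, 122) = 2, gcd(50, 122) = 2, gcd(52, 122) = 2, gcd(54, 122) = 2, gcd(56, 122) = 2, gcd(58, 122) = 2, gcd(60, 122) = 2, gcd(61, 122) = 61, gcd(62, 122) = 2, gcd(64, 122) = 2, gcd(66, 122) = 2, gcd(68, 122) = 2, gcd(70, 122) = 2, gcd(72, 122) = 2, gcd(74, 122) = 2, gcd(76, 122) = 2, gcd(78, 122) = 2, gcd(80, 122) = 2, gcd(82, 122) = 2, gcd(84, 122) = 2, gcd(86, 122) = 2, gcd(88, 122) = 2, gcd(90, 122) = 2, gcd(92, 122) = 2, gcd(94, 122) = 2, gcd(96, 122) = 2, gcd(98, 122) = 2, gcd(100, 122) = 2, gcd(102, 122) = 2, gcd(104, 122) = 2, gcd(106, 122) = 2, gcd(108, 122) = 2, gcd(110, 122) = 2, gcd(112, 122) = 2, gcd(114, 122) = 2, gcd(116, 122) = 2, gcd(118, 122) = 2, gcd(120, 122) = 2.
All other a ∈ {1, ..., 121} have gcd(a, 122) = 1 and are units. So the nonzero zero-divisors are exactly the 61 values of a appearing in this scan.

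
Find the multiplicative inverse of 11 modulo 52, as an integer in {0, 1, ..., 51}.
Apply the extended Euclidean algorithm to (52, 11), tracking rows (r, s, t) with s·52 + t·11 = r. Each division r_prev = q·r_cur + r_new produces the new row as (previous row) − q·(current row):
  row A: (52, 1, 0)   [1·52 + 0·11 = 52]
  row B: (11, 0, 1)   [0·52 + 1·11 = 11]
  52 = 4·11 + 8   → row C = row A − 4·row B = (8, 1, −4)   [check: 1·52 − 4·11 = 8]
  11 = 1·8 + 3   → row D = row B − 1·row C = (3, −1, 5)   [check: −1·52 + 5·11 = 3]
  8 = 2·3 + 2   → row E = row C − 2·row D = (2, 3, −14)   [check: 3·52 − 14·11 = 2]
  3 = 1·2 + 1   → row F = row D − 1·row E = (1, −4, 19)   [check: −4·52 + 19·11 = 1]
  2 = 2·1 + 0   → remainder 0, stop. gcd = 1 (last nonzero row F).
The gcd is 1, so 11 is invertible mod 52. The last nonzero row gives −4·52 + 19·11 = 1, so t = 19. So 11^(−1) ≡ 19 (mod 52). Verify: 11 · 19 = 209 ≡ 1 (mod 52). ✓

Final answer: 11^(−1) ≡ 19 (mod 52)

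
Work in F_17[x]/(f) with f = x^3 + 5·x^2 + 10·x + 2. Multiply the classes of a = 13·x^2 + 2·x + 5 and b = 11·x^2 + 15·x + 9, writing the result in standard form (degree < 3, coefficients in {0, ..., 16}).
a · b ≡ 4·x^2 + 10·x + 4 (mod f(x))

Multiply as integer polynomials: a · b = 143·x^4 + 217·x^3 + 202·x^2 + 93·x + 45. Reducing coefficients mod 17: a · b ≡ 7·x^4 + 13·x^3 + 15·x^2 + 8·x + 11. Now divide by f(x) = x^3 + 5·x^2 + 10·x + 2 in F_17[x], eliminating the leading term at each step:
  leading term 7·x^4: subtract (7·x)·f(x) = 7·x^4 + x^3 + 2·x^2 + 14·x, leaving 12·x^3 + 13·x^2 + 11·x + 11 (coefficients mod 17)
  leading term 12·x^3: subtract (12)·f(x) = 12·x^3 + 9·x^2 + x + 7, leaving 4·x^2 + 10·x + 4 (coefficients mod 17)
The degree is now < 3, so this is the remainder. Hence a · b ≡ 4·x^2 + 10·x + 4 in F_17[x]/(f).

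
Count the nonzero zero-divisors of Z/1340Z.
Z/1340Z has 811 nonzero zero-divisors

In Z/1340Z each nonzero element is either a unit (gcd with 1340 is 1) or a zero-divisor (gcd > 1). The number of units is φ(1340): factorise 1340 = 2^2 · 5 · 67, so φ(1340) = (2^2 − 2^1) · (5 − 1) · (67 − 1) = 2 · 4 · 66 = 528. The nonzero elements number 1340 − 1 = 1339. Hence the nonzero zero-divisors number 1339 − 528 = 811.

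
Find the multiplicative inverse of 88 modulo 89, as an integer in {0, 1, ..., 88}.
88^(−1) ≡ 88 (mod 89)

Apply the extended Euclidean algorithm to (89, 88), tracking rows (r, s, t) with s·89 + t·88 = r. Each division r_prev = q·r_cur + r_new produces the new row as (previous row) − q·(current row):
  row A: (89, 1, 0)   [1·89 + 0·88 = 89]
  row B: (88, 0, 1)   [0·89 + 1·88 = 88]
  89 = 1·88 + 1   → row C = row A − 1·row B = (1, 1, −1)   [check: 1·89 − 1·88 = 1]
  88 = 88·1 + 0   → remainder 0, stop. gcd = 1 (last nonzero row C).
The gcd is 1, so 88 is invertible mod 89. The last nonzero row gives 1·89 − 1·88 = 1, so t = −1. So 88^(−1) ≡ −1 ≡ 88 (mod 89). Verify: 88 · 88 = 7744 ≡ 1 (mod 89). ✓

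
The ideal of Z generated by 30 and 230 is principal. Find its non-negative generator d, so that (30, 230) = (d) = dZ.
(30, 230) = (10); d = 10

In the PID Z, (a, b) is generated by gcd(a, b). Compute gcd(230, 30) with the extended Euclidean algorithm, tracking rows (r, s, t) with s·230 + t·30 = r:
  row A: (230, 1, 0)   [1·230 + 0·30 = 230]
  row B: (30, 0, 1)   [0·230 + 1·30 = 30]
  230 = 7·30 + 20   → row C = row A − 7·row B = (20, 1, −7)   [check: 1·230 − 7·30 = 20]
  30 = 1·20 + 10   → row D = row B − 1·row C = (10, −1, 8)   [check: −1·230 + 8·30 = 10]
  20 = 2·10 + 0   → remainder 0, stop. gcd = 10 (last nonzero row D).
So gcd(30, 230) = 10, with Bézout identity −1·230 + 8·30 = 10. Containment (⊇): the Bézout identity exhibits 10 as an element of (30, 230), giving (10) ⊆ (30, 230). Containment (⊆): since 10 | 30 and 10 | 230 (30 = 10·3, 230 = 10·23), every Z-linear combination of 30 and 230 is divisible by 10, so (30, 230) ⊆ (10). Therefore (30, 230) = (10), d = 10.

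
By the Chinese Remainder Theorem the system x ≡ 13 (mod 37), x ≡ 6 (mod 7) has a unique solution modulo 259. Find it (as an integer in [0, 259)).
x ≡ 13 (mod 259); the representative in [0, 259) is 13

The moduli 37, 7 are pairwise coprime, so by the CRT there is a unique solution mod 37·7 = 259.
Solve by successive substitution. Start with x ≡ 13 (mod 37).
  Combine with x ≡ 6 (mod 7): write x = 13 + 37·t and require 13 + 37·t ≡ 6 (mod 7), i.e. 37·t ≡ 6 − 13 ≡ 0 (mod 7). Since 37^(−1) ≡ 4 (mod 7) (37 ≡ 2 (mod 7)), t ≡ 4·0 ≡ 0 (mod 7). So x ≡ 13 + 37·0 = 13 (mod 259).
Unique solution in [0, 259): x = 13.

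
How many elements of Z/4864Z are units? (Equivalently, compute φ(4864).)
An element a ∈ Z/4864Z is a unit iff gcd(a, 4864) = 1, so the number of units is φ(4864). φ is multiplicative, with φ(p^e) = p^e − p^(e−1). Factorise 4864 = 2^8 · 19. Then
  φ(4864) = (2^8 − 2^7) · (19 − 1) = 128 · 18 = 2304.

Final answer: Z/4864Z has φ(4864) = 2304 units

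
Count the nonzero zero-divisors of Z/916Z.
Z/916Z has 459 nonzero zero-divisors

In Z/916Z each nonzero element is either a unit (gcd with 916 is 1) or a zero-divisor (gcd > 1). The number of units is φ(916): factorise 916 = 2^2 · 229, so φ(916) = (2^2 − 2^1) · (229 − 1) = 2 · 228 = 456. The nonzero elements number 916 − 1 = 915. Hence the nonzero zero-divisors number 915 − 456 = 459.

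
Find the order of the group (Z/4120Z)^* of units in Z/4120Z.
|(Z/4120Z)^*| = 1632

(Z/4120Z)^* consists of the classes a with gcd(a, 4120) = 1, so its order is φ(4120). φ is multiplicative, with φ(p^e) = p^e − p^(e−1). Factorise 4120 = 2^3 · 5 · 103. Then
  φ(4120) = (2^3 − 2^2) · (5 − 1) · (103 − 1) = 4 · 4 · 102 = 1632.
Thus |(Z/4120Z)^*| = 1632.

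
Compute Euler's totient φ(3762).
φ is multiplicative, with φ(p^e) = p^e − p^(e−1). Factorise 3762 = 2 · 3^2 · 11 · 19. Then
  φ(3762) = (2 − 1) · (3^2 − 3^1) · (11 − 1) · (19 − 1) = 1 · 6 · 10 · 18 = 1080.

Final answer: φ(3762) = 1080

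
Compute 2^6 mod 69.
64

Use repeated squaring. Binary(6) = 110. Walk through the bits of the exponent 6 left-to-right: at each bit after the leading one, square the running value, then multiply by 2 if the bit is 1 (always reducing mod 69):
  bit 1 = 1 (leading): start with 2.
  bit 2 = 1: square 2^2 = 4; bit is 1, so multiply 4·2 = 8 (mod 69).
  bit 3 = 0: square 8^2 = 64 (mod 69).
Final value: 2^6 ≡ 64 (mod 69).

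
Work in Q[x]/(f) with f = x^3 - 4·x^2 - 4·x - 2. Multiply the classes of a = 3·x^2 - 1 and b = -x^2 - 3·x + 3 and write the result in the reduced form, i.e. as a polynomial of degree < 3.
First multiply in Q[x] without reducing: a · b = -3·x^4 - 9·x^3 + 10·x^2 + 3·x - 3. Now divide by f(x) = x^3 - 4·x^2 - 4·x - 2, eliminating the leading term at each step:
  leading term -3·x^4: subtract (-3·x)·f(x) = -3·x^4 + 12·x^3 + 12·x^2 + 6·x, leaving -21·x^3 - 2·x^2 - 3·x - 3
  leading term -21·x^3: subtract (-21)·f(x) = -21·x^3 + 84·x^2 + 84·x + 42, leaving -86·x^2 - 87·x - 45
The degree is now < 3, so this is the remainder. Hence a · b ≡ -86·x^2 - 87·x - 45 in Q[x]/(f).

Final answer: a · b ≡ -86·x^2 - 87·x - 45 (mod f(x))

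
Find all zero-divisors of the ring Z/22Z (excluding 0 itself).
An element a ∈ Z/22Z (with a ≠ 0) is a zero-divisor iff gcd(a, 22) > 1 (because a is a unit precisely when gcd(a, n) = 1, and in Z/nZ every nonzero, non-unit element is a zero-divisor). Scan a = 1, ..., 21 and keep those with gcd(a, 22) > 1:
  gcd(2, 22) = 2, gcd(4, 22) = 2, gcd(6, 22) = 2, gcd(8, 22) = 2, gcd(10, 22) = 2, gcd(11, 22) = 11, gcd(12, 22) = 2, gcd(14, 22) = 2, gcd(16, 22) = 2, gcd(18, 22) = 2, gcd(20, 22) = 2.
All other a ∈ {1, ..., 21} have gcd(a, 22) = 1 and are units. So the nonzero zero-divisors are exactly the 11 values of a appearing in this scan.

Final answer: nonzero zero-divisors of Z/22Z = {2, 4, 6, 8, 10, 11, 12, 14, 16, 18, 20}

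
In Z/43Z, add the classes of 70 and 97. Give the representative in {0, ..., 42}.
Reduce the summands first: 70 ≡ 27, 97 ≡ 11 (mod 43), so 70 + 97 ≡ 27 + 11 (mod 43). 27 + 11 = 38; 38 = 0·43 + 38, so (70 + 97) mod 43 = 38.

Final answer: 38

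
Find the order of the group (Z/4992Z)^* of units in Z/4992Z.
(Z/4992Z)^* consists of the classes a with gcd(a, 4992) = 1, so its order is φ(4992). φ is multiplicative, with φ(p^e) = p^e − p^(e−1). Factorise 4992 = 2^7 · 3 · 13. Then
  φ(4992) = (2^7 − 2^6) · (3 − 1) · (13 − 1) = 64 · 2 · 12 = 1536.
Thus |(Z/4992Z)^*| = 1536.

Final answer: |(Z/4992Z)^*| = 1536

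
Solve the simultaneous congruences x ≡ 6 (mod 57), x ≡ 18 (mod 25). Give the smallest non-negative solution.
The moduli 57, 25 are pairwise coprime, so by the CRT there is a unique solution mod 57·25 = 1425.
Solve by successive substitution. Start with x ≡ 6 (mod 57).
  Combine with x ≡ 18 (mod 25): write x = 6 + 57·t and require 6 + 57·t ≡ 18 (mod 25), i.e. 57·t ≡ 18 − 6 ≡ 12 (mod 25). Since 57^(−1) ≡ 18 (mod 25) (57 ≡ 7 (mod 25)), t ≡ 18·12 ≡ 16 (mod 25). So x ≡ 6 + 57·16 = 918 (mod 1425).
Unique solution in [0, 1425): x = 918.

Final answer: x ≡ 918 (mod 1425); the representative in [0, 1425) is 918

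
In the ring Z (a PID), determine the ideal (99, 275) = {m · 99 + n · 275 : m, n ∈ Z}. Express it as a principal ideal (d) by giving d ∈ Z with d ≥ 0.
(99, 275) = (11); d = 11

In the PID Z, (a, b) is generated by gcd(a, b). Compute gcd(275, 99) with the extended Euclidean algorithm, tracking rows (r, s, t) with s·275 + t·99 = r:
  row A: (275, 1, 0)   [1·275 + 0·99 = 275]
  row B: (99, 0, 1)   [0·275 + 1·99 = 99]
  275 = 2·99 + 77   → row C = row A − 2·row B = (77, 1, −2)   [check: 1·275 − 2·99 = 77]
  99 = 1·77 + 22   → row D = row B − 1·row C = (22, −1, 3)   [check: −1·275 + 3·99 = 22]
  77 = 3·22 + 11   → row E = row C − 3·row D = (11, 4, −11)   [check: 4·275 − 11·99 = 11]
  22 = 2·11 + 0   → remainder 0, stop. gcd = 11 (last nonzero row E).
So gcd(99, 275) = 11, with Bézout identity 4·275 − 11·99 = 11. Containment (⊇): the Bézout identity exhibits 11 as an element of (99, 275), giving (11) ⊆ (99, 275). Containment (⊆): since 11 | 99 and 11 | 275 (99 = 11·9, 275 = 11·25), every Z-linear combination of 99 and 275 is divisible by 11, so (99, 275) ⊆ (11). Therefore (99, 275) = (11), d = 11.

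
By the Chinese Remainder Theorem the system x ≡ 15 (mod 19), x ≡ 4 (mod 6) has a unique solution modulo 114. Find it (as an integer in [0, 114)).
The moduli 19, 6 are pairwise coprime, so by the CRT there is a unique solution mod 19·6 = 114.
Solve by successive substitution. Start with x ≡ 15 (mod 19).
  Combine with x ≡ 4 (mod 6): write x = 15 + 19·t and require 15 + 19·t ≡ 4 (mod 6), i.e. 19·t ≡ 4 − 15 ≡ 1 (mod 6). Since 19^(−1) ≡ 1 (mod 6) (19 ≡ 1 (mod 6)), t ≡ 1·1 ≡ 1 (mod 6). So x ≡ 15 + 19·1 = 34 (mod 114).
Unique solution in [0, 114): x = 34.

Final answer: x ≡ 34 (mod 114); the representative in [0, 114) is 34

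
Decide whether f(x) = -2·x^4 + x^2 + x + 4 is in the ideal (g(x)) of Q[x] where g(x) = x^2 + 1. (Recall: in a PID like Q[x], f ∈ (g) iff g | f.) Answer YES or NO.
NO

In Q[x] the ideal (g) consists of all multiples of g, so f ∈ (g) iff g | f, i.e. iff the remainder of f on division by g is 0. Divide f by g (g is monic, so eliminate the leading term of the running remainder at each step):
  leading term -2·x^4: subtract (-2·x^2)·g(x) = -2·x^4 - 2·x^2, leaving 3·x^2 + x + 4
  leading term 3·x^2: subtract (3)·g(x) = 3·x^2 + 3, leaving x + 1
The remainder r(x) = x + 1 ≠ 0 (and deg r < deg g), so g ∤ f, i.e. f ∉ (g).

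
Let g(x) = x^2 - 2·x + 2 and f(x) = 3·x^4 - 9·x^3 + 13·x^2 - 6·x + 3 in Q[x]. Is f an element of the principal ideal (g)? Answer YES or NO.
In Q[x] the ideal (g) consists of all multiples of g, so f ∈ (g) iff g | f, i.e. iff the remainder of f on division by g is 0. Divide f by g (g is monic, so eliminate the leading term of the running remainder at each step):
  leading term 3·x^4: subtract (3·x^2)·g(x) = 3·x^4 - 6·x^3 + 6·x^2, leaving -3·x^3 + 7·x^2 - 6·x + 3
  leading term -3·x^3: subtract (-3·x)·g(x) = -3·x^3 + 6·x^2 - 6·x, leaving x^2 + 3
  leading term x^2: subtract (1)·g(x) = x^2 - 2·x + 2, leaving 2·x + 1
The remainder r(x) = 2·x + 1 ≠ 0 (and deg r < deg g), so g ∤ f, i.e. f ∉ (g).

Final answer: NO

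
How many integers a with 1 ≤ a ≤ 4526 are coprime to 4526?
The number of a ∈ {1, ..., 4526} with gcd(a, 4526) = 1 is by definition Euler's totient φ(4526). φ is multiplicative, with φ(p^e) = p^e − p^(e−1). Factorise 4526 = 2 · 31 · 73. Then
  φ(4526) = (2 − 1) · (31 − 1) · (73 − 1) = 1 · 30 · 72 = 2160.
So there are 2160 such integers.

Final answer: 2160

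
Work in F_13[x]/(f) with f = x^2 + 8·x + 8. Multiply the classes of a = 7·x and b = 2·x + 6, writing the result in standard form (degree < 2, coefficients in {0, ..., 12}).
Multiply as integer polynomials: a · b = 14·x^2 + 42·x. Reducing coefficients mod 13: a · b ≡ x^2 + 3·x. Now divide by f(x) = x^2 + 8·x + 8 in F_13[x], eliminating the leading term at each step:
  leading term x^2: subtract (1)·f(x) = x^2 + 8·x + 8, leaving 8·x + 5 (coefficients mod 13)
The degree is now < 2, so this is the remainder. Hence a · b ≡ 8·x + 5 in F_13[x]/(f).

Final answer: a · b ≡ 8·x + 5 (mod f(x))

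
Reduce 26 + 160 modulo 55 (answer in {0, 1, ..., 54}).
Reduce the summands first: 160 ≡ 50 (mod 55), so 26 + 160 ≡ 26 + 50 (mod 55). 26 + 50 = 76; 76 = 1·55 + 21, so (26 + 160) mod 55 = 21.

Final answer: 21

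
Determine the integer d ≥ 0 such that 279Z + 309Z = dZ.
(279, 309) = (3); d = 3

In the PID Z, (a, b) is generated by gcd(a, b). Compute gcd(309, 279) with the extended Euclidean algorithm, tracking rows (r, s, t) with s·309 + t·279 = r:
  row A: (309, 1, 0)   [1·309 + 0·279 = 309]
  row B: (279, 0, 1)   [0·309 + 1·279 = 279]
  309 = 1·279 + 30   → row C = row A − 1·row B = (30, 1, −1)   [check: 1·309 − 1·279 = 30]
  279 = 9·30 + 9   → row D = row B − 9·row C = (9, −9, 10)   [check: −9·309 + 10·279 = 9]
  30 = 3·9 + 3   → row E = row C − 3·row D = (3, 28, −31)   [check: 28·309 − 31·279 = 3]
  9 = 3·3 + 0   → remainder 0, stop. gcd = 3 (last nonzero row E).
So gcd(279, 309) = 3, with Bézout identity 28·309 − 31·279 = 3. Containment (⊇): the Bézout identity exhibits 3 as an element of (279, 309), giving (3) ⊆ (279, 309). Containment (⊆): since 3 | 279 and 3 | 309 (279 = 3·93, 309 = 3·103), every Z-linear combination of 279 and 309 is divisible by 3, so (279, 309) ⊆ (3). Therefore (279, 309) = (3), d = 3.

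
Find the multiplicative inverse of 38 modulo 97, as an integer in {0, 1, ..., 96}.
Apply the extended Euclidean algorithm to (97, 38), tracking rows (r, s, t) with s·97 + t·38 = r. Each division r_prev = q·r_cur + r_new produces the new row as (previous row) − q·(current row):
  row A: (97, 1, 0)   [1·97 + 0·38 = 97]
  row B: (38, 0, 1)   [0·97 + 1·38 = 38]
  97 = 2·38 + 21   → row C = row A − 2·row B = (21, 1, −2)   [check: 1·97 − 2·38 = 21]
  38 = 1·21 + 17   → row D = row B − 1·row C = (17, −1, 3)   [check: −1·97 + 3·38 = 17]
  21 = 1·17 + 4   → row E = row C − 1·row D = (4, 2, −5)   [check: 2·97 − 5·38 = 4]
  17 = 4·4 + 1   → row F = row D − 4·row E = (1, −9, 23)   [check: −9·97 + 23·38 = 1]
  4 = 4·1 + 0   → remainder 0, stop. gcd = 1 (last nonzero row F).
The gcd is 1, so 38 is invertible mod 97. The last nonzero row gives −9·97 + 23·38 = 1, so t = 23. So 38^(−1) ≡ 23 (mod 97). Verify: 38 · 23 = 874 ≡ 1 (mod 97). ✓

Final answer: 38^(−1) ≡ 23 (mod 97)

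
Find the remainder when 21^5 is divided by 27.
0

Use repeated squaring. Binary(5) = 101. Walk through the bits of the exponent 5 left-to-right: at each bit after the leading one, square the running value, then multiply by 21 if the bit is 1 (always reducing mod 27):
  bit 1 = 1 (leading): start with 21.
  bit 2 = 0: square 21^2 = 441 ≡ 9 (mod 27).
  bit 3 = 1: square 9^2 = 81 ≡ 0; bit is 1, so multiply 0·21 = 0 (mod 27).
Final value: 21^5 ≡ 0 (mod 27).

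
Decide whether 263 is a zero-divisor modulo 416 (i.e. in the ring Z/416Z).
NO

gcd(263, 416) = 1, so 263 is a unit in Z/416Z (it has a multiplicative inverse). A unit cannot be a zero-divisor: if 263·b ≡ 0 then multiplying both sides by 263^(−1) gives b ≡ 0. So 263 is not a zero-divisor.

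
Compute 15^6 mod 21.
Use repeated squaring. Binary(6) = 110. Walk through the bits of the exponent 6 left-to-right: at each bit after the leading one, square the running value, then multiply by 15 if the bit is 1 (always reducing mod 21):
  bit 1 = 1 (leading): start with 15.
  bit 2 = 1: square 15^2 = 225 ≡ 15; bit is 1, so multiply 15·15 = 225 ≡ 15 (mod 21).
  bit 3 = 0: square 15^2 = 225 ≡ 15 (mod 21).
Final value: 15^6 ≡ 15 (mod 21).

Final answer: 15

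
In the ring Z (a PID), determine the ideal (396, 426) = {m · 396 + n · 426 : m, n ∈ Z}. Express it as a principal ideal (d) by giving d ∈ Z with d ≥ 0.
(396, 426) = (6); d = 6

In the PID Z, (a, b) is generated by gcd(a, b). Compute gcd(426, 396) with the extended Euclidean algorithm, tracking rows (r, s, t) with s·426 + t·396 = r:
  row A: (426, 1, 0)   [1·426 + 0·396 = 426]
  row B: (396, 0, 1)   [0·426 + 1·396 = 396]
  426 = 1·396 + 30   → row C = row A − 1·row B = (30, 1, −1)   [check: 1·426 − 1·396 = 30]
  396 = 13·30 + 6   → row D = row B − 13·row C = (6, −13, 14)   [check: −13·426 + 14·396 = 6]
  30 = 5·6 + 0   → remainder 0, stop. gcd = 6 (last nonzero row D).
So gcd(396, 426) = 6, with Bézout identity −13·426 + 14·396 = 6. Containment (⊇): the Bézout identity exhibits 6 as an element of (396, 426), giving (6) ⊆ (396, 426). Containment (⊆): since 6 | 396 and 6 | 426 (396 = 6·66, 426 = 6·71), every Z-linear combination of 396 and 426 is divisible by 6, so (396, 426) ⊆ (6). Therefore (396, 426) = (6), d = 6.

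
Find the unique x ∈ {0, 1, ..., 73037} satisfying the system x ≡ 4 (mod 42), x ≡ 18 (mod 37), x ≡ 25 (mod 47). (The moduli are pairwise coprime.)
The moduli 42, 37, 47 are pairwise coprime, so by the CRT there is a unique solution mod 42·37·47 = 73038.
Solve by successive substitution. Start with x ≡ 4 (mod 42).
  Combine with x ≡ 18 (mod 37): write x = 4 + 42·t and require 4 + 42·t ≡ 18 (mod 37), i.e. 42·t ≡ 18 − 4 ≡ 14 (mod 37). Since 42^(−1) ≡ 15 (mod 37) (42 ≡ 5 (mod 37)), t ≡ 15·14 ≡ 25 (mod 37). So x ≡ 4 + 42·25 = 1054 (mod 1554).
  Combine with x ≡ 25 (mod 47): write x = 1054 + 1554·t and require 1054 + 1554·t ≡ 25 (mod 47), i.e. 1554·t ≡ 25 − 1054 ≡ 5 (mod 47). Since 1554^(−1) ≡ 16 (mod 47) (1554 ≡ 3 (mod 47)), t ≡ 16·5 ≡ 33 (mod 47). So x ≡ 1054 + 1554·33 = 52336 (mod 73038).
Unique solution in [0, 73038): x = 52336.

Final answer: x ≡ 52336 (mod 73038); the representative in [0, 73038) is 52336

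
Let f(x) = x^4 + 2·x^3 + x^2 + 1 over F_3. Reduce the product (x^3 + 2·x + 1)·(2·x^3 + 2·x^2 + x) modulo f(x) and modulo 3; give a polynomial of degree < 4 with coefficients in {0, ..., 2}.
a · b ≡ x^2 + 2 (mod f(x))

Multiply as integer polynomials: a · b = 2·x^6 + 2·x^5 + 5·x^4 + 6·x^3 + 4·x^2 + x. Reducing coefficients mod 3: a · b ≡ 2·x^6 + 2·x^5 + 2·x^4 + x^2 + x. Now divide by f(x) = x^4 + 2·x^3 + x^2 + 1 in F_3[x], eliminating the leading term at each step:
  leading term 2·x^6: subtract (2·x^2)·f(x) = 2·x^6 + x^5 + 2·x^4 + 2·x^2, leaving x^5 + 2·x^2 + x (coefficients mod 3)
  leading term x^5: subtract (x)·f(x) = x^5 + 2·x^4 + x^3 + x, leaving x^4 + 2·x^3 + 2·x^2 (coefficients mod 3)
  leading term x^4: subtract (1)·f(x) = x^4 + 2·x^3 + x^2 + 1, leaving x^2 + 2 (coefficients mod 3)
The degree is now < 4, so this is the remainder. Hence a · b ≡ x^2 + 2 in F_3[x]/(f).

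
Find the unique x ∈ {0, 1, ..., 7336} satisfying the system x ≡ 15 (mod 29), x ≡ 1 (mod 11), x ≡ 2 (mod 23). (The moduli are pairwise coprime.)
The moduli 29, 11, 23 are pairwise coprime, so by the CRT there is a unique solution mod 29·11·23 = 7337.
Solve by successive substitution. Start with x ≡ 15 (mod 29).
  Combine with x ≡ 1 (mod 11): write x = 15 + 29·t and require 15 + 29·t ≡ 1 (mod 11), i.e. 29·t ≡ 1 − 15 ≡ 8 (mod 11). Since 29^(−1) ≡ 8 (mod 11) (29 ≡ 7 (mod 11)), t ≡ 8·8 ≡ 9 (mod 11). So x ≡ 15 + 29·9 = 276 (mod 319).
  Combine with x ≡ 2 (mod 23): write x = 276 + 319·t and require 276 + 319·t ≡ 2 (mod 23), i.e. 319·t ≡ 2 − 276 ≡ 2 (mod 23). Since 319^(−1) ≡ 15 (mod 23) (319 ≡ 20 (mod 23)), t ≡ 15·2 ≡ 7 (mod 23). So x ≡ 276 + 319·7 = 2509 (mod 7337).
Unique solution in [0, 7337): x = 2509.

Final answer: x ≡ 2509 (mod 7337); the representative in [0, 7337) is 2509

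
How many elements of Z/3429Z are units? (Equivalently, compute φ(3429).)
An element a ∈ Z/3429Z is a unit iff gcd(a, 3429) = 1, so the number of units is φ(3429). φ is multiplicative, with φ(p^e) = p^e − p^(e−1). Factorise 3429 = 3^3 · 127. Then
  φ(3429) = (3^3 − 3^2) · (127 − 1) = 18 · 126 = 2268.

Final answer: Z/3429Z has φ(3429) = 2268 units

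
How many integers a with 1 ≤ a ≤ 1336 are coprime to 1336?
The number of a ∈ {1, ..., 1336} with gcd(a, 1336) = 1 is by definition Euler's totient φ(1336). φ is multiplicative, with φ(p^e) = p^e − p^(e−1). Factorise 1336 = 2^3 · 167. Then
  φ(1336) = (2^3 − 2^2) · (167 − 1) = 4 · 166 = 664.
So there are 664 such integers.

Final answer: 664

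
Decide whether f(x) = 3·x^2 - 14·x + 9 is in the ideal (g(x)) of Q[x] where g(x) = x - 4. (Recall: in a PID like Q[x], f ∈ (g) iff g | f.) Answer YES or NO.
NO

In Q[x] the ideal (g) consists of all multiples of g, so f ∈ (g) iff g | f, i.e. iff the remainder of f on division by g is 0. Divide f by g (g is monic, so eliminate the leading term of the running remainder at each step):
  leading term 3·x^2: subtract (3·x)·g(x) = 3·x^2 - 12·x, leaving 9 - 2·x
  leading term -2·x: subtract (-2)·g(x) = 8 - 2·x, leaving 1
The remainder r(x) = 1 ≠ 0 (and deg r < deg g), so g ∤ f, i.e. f ∉ (g).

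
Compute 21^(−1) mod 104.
Apply the extended Euclidean algorithm to (104, 21), tracking rows (r, s, t) with s·104 + t·21 = r. Each division r_prev = q·r_cur + r_new produces the new row as (previous row) − q·(current row):
  row A: (104, 1, 0)   [1·104 + 0·21 = 104]
  row B: (21, 0, 1)   [0·104 + 1·21 = 21]
  104 = 4·21 + 20   → row C = row A − 4·row B = (20, 1, −4)   [check: 1·104 − 4·21 = 20]
  21 = 1·20 + 1   → row D = row B − 1·row C = (1, −1, 5)   [check: −1·104 + 5·21 = 1]
  20 = 20·1 + 0   → remainder 0, stop. gcd = 1 (last nonzero row D).
The gcd is 1, so 21 is invertible mod 104. The last nonzero row gives −1·104 + 5·21 = 1, so t = 5. So 21^(−1) ≡ 5 (mod 104). Verify: 21 · 5 = 105 ≡ 1 (mod 104). ✓

Final answer: 21^(−1) ≡ 5 (mod 104)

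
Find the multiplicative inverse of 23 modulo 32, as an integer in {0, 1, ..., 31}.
Apply the extended Euclidean algorithm to (32, 23), tracking rows (r, s, t) with s·32 + t·23 = r. Each division r_prev = q·r_cur + r_new produces the new row as (previous row) − q·(current row):
  row A: (32, 1, 0)   [1·32 + 0·23 = 32]
  row B: (23, 0, 1)   [0·32 + 1·23 = 23]
  32 = 1·23 + 9   → row C = row A − 1·row B = (9, 1, −1)   [check: 1·32 − 1·23 = 9]
  23 = 2·9 + 5   → row D = row B − 2·row C = (5, −2, 3)   [check: −2·32 + 3·23 = 5]
  9 = 1·5 + 4   → row E = row C − 1·row D = (4, 3, −4)   [check: 3·32 − 4·23 = 4]
  5 = 1·4 + 1   → row F = row D − 1·row E = (1, −5, 7)   [check: −5·32 + 7·23 = 1]
  4 = 4·1 + 0   → remainder 0, stop. gcd = 1 (last nonzero row F).
The gcd is 1, so 23 is invertible mod 32. The last nonzero row gives −5·32 + 7·23 = 1, so t = 7. So 23^(−1) ≡ 7 (mod 32). Verify: 23 · 7 = 161 ≡ 1 (mod 32). ✓

Final answer: 23^(−1) ≡ 7 (mod 32)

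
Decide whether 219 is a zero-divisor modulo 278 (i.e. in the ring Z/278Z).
NO

gcd(219, 278) = 1, so 219 is a unit in Z/278Z (it has a multiplicative inverse). A unit cannot be a zero-divisor: if 219·b ≡ 0 then multiplying both sides by 219^(−1) gives b ≡ 0. So 219 is not a zero-divisor.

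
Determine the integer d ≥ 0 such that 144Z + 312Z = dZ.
(144, 312) = (24); d = 24

In the PID Z, (a, b) is generated by gcd(a, b). Compute gcd(312, 144) with the extended Euclidean algorithm, tracking rows (r, s, t) with s·312 + t·144 = r:
  row A: (312, 1, 0)   [1·312 + 0·144 = 312]
  row B: (144, 0, 1)   [0·312 + 1·144 = 144]
  312 = 2·144 + 24   → row C = row A − 2·row B = (24, 1, −2)   [check: 1·312 − 2·144 = 24]
  144 = 6·24 + 0   → remainder 0, stop. gcd = 24 (last nonzero row C).
So gcd(144, 312) = 24, with Bézout identity 1·312 − 2·144 = 24. Containment (⊇): the Bézout identity exhibits 24 as an element of (144, 312), giving (24) ⊆ (144, 312). Containment (⊆): since 24 | 144 and 24 | 312 (144 = 24·6, 312 = 24·13), every Z-linear combination of 144 and 312 is divisible by 24, so (144, 312) ⊆ (24). Therefore (144, 312) = (24), d = 24.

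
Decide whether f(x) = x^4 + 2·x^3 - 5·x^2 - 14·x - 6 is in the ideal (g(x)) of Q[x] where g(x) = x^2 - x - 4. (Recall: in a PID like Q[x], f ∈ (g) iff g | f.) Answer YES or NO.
In Q[x] the ideal (g) consists of all multiples of g, so f ∈ (g) iff g | f, i.e. iff the remainder of f on division by g is 0. Divide f by g (g is monic, so eliminate the leading term of the running remainder at each step):
  leading term x^4: subtract (x^2)·g(x) = x^4 - x^3 - 4·x^2, leaving 3·x^3 - x^2 - 14·x - 6
  leading term 3·x^3: subtract (3·x)·g(x) = 3·x^3 - 3·x^2 - 12·x, leaving 2·x^2 - 2·x - 6
  leading term 2·x^2: subtract (2)·g(x) = 2·x^2 - 2·x - 8, leaving 2
The remainder r(x) = 2 ≠ 0 (and deg r < deg g), so g ∤ f, i.e. f ∉ (g).

Final answer: NO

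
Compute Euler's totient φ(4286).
φ is multiplicative, with φ(p^e) = p^e − p^(e−1). Factorise 4286 = 2 · 2143. Then
  φ(4286) = (2 − 1) · (2143 − 1) = 1 · 2142 = 2142.

Final answer: φ(4286) = 2142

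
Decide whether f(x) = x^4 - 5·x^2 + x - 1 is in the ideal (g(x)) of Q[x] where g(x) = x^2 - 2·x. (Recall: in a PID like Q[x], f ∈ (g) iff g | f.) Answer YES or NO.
In Q[x] the ideal (g) consists of all multiples of g, so f ∈ (g) iff g | f, i.e. iff the remainder of f on division by g is 0. Divide f by g (g is monic, so eliminate the leading term of the running remainder at each step):
  leading term x^4: subtract (x^2)·g(x) = x^4 - 2·x^3, leaving 2·x^3 - 5·x^2 + x - 1
  leading term 2·x^3: subtract (2·x)·g(x) = 2·x^3 - 4·x^2, leaving -x^2 + x - 1
  leading term -x^2: subtract (-1)·g(x) = -x^2 + 2·x, leaving -x - 1
The remainder r(x) = -x - 1 ≠ 0 (and deg r < deg g), so g ∤ f, i.e. f ∉ (g).

Final answer: NO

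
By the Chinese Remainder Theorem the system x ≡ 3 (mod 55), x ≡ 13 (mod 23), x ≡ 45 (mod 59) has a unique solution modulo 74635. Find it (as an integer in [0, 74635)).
x ≡ 1048 (mod 74635); the representative in [0, 74635) is 1048

The moduli 55, 23, 59 are pairwise coprime, so by the CRT there is a unique solution mod 55·23·59 = 74635.
Solve by successive substitution. Start with x ≡ 3 (mod 55).
  Combine with x ≡ 13 (mod 23): write x = 3 + 55·t and require 3 + 55·t ≡ 13 (mod 23), i.e. 55·t ≡ 13 − 3 ≡ 10 (mod 23). Since 55^(−1) ≡ 18 (mod 23) (55 ≡ 9 (mod 23)), t ≡ 18·10 ≡ 19 (mod 23). So x ≡ 3 + 55·19 = 1048 (mod 1265).
  Combine with x ≡ 45 (mod 59): write x = 1048 + 1265·t and require 1048 + 1265·t ≡ 45 (mod 59), i.e. 1265·t ≡ 45 − 1048 ≡ 0 (mod 59). Since 1265^(−1) ≡ 25 (mod 59) (1265 ≡ 26 (mod 59)), t ≡ 25·0 ≡ 0 (mod 59). So x ≡ 1048 + 1265·0 = 1048 (mod 74635).
Unique solution in [0, 74635): x = 1048.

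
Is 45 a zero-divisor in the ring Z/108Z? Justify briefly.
YES

gcd(45, 108) = 9 > 1, so 45 is not a unit in Z/108Z. In Z/nZ every nonzero non-unit is a zero-divisor: explicitly, take b = 108/gcd = 12 ≠ 0 (mod 108); then 45·12 = 540 = 5·108, i.e. 45·12 ≡ 0 (mod 108). So 45 is a zero-divisor.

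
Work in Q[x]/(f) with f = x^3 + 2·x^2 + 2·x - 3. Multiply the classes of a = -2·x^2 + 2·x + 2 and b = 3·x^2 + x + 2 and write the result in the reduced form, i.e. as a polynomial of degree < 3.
First multiply in Q[x] without reducing: a · b = -6·x^4 + 4·x^3 + 4·x^2 + 6·x + 4. Now divide by f(x) = x^3 + 2·x^2 + 2·x - 3, eliminating the leading term at each step:
  leading term -6·x^4: subtract (-6·x)·f(x) = -6·x^4 - 12·x^3 - 12·x^2 + 18·x, leaving 16·x^3 + 16·x^2 - 12·x + 4
  leading term 16·x^3: subtract (16)·f(x) = 16·x^3 + 32·x^2 + 32·x - 48, leaving -16·x^2 - 44·x + 52
The degree is now < 3, so this is the remainder. Hence a · b ≡ -16·x^2 - 44·x + 52 in Q[x]/(f).

Final answer: a · b ≡ -16·x^2 - 44·x + 52 (mod f(x))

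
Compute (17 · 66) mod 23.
Reduce the factors first: 66 ≡ 20 (mod 23), so 17 · 66 ≡ 17 · 20 (mod 23). 17 · 20 = 340. Dividing by 23: 340 = 14·23 + 18. So (17 · 66) mod 23 = 18.

Final answer: 18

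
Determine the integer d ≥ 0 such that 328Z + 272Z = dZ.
In the PID Z, (a, b) is generated by gcd(a, b). Compute gcd(328, 272) with the extended Euclidean algorithm, tracking rows (r, s, t) with s·328 + t·272 = r:
  row A: (328, 1, 0)   [1·328 + 0·272 = 328]
  row B: (272, 0, 1)   [0·328 + 1·272 = 272]
  328 = 1·272 + 56   → row C = row A − 1·row B = (56, 1, −1)   [check: 1·328 − 1·272 = 56]
  272 = 4·56 + 48   → row D = row B − 4·row C = (48, −4, 5)   [check: −4·328 + 5·272 = 48]
  56 = 1·48 + 8   → row E = row C − 1·row D = (8, 5, −6)   [check: 5·328 − 6·272 = 8]
  48 = 6·8 + 0   → remainder 0, stop. gcd = 8 (last nonzero row E).
So gcd(328, 272) = 8, with Bézout identity 5·328 − 6·272 = 8. Containment (⊇): the Bézout identity exhibits 8 as an element of (328, 272), giving (8) ⊆ (328, 272). Containment (⊆): since 8 | 328 and 8 | 272 (328 = 8·41, 272 = 8·34), every Z-linear combination of 328 and 272 is divisible by 8, so (328, 272) ⊆ (8). Therefore (328, 272) = (8), d = 8.

Final answer: (328, 272) = (8); d = 8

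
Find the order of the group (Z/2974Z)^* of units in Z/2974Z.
(Z/2974Z)^* consists of the classes a with gcd(a, 2974) = 1, so its order is φ(2974). φ is multiplicative, with φ(p^e) = p^e − p^(e−1). Factorise 2974 = 2 · 1487. Then
  φ(2974) = (2 − 1) · (1487 − 1) = 1 · 1486 = 1486.
Thus |(Z/2974Z)^*| = 1486.

Final answer: |(Z/2974Z)^*| = 1486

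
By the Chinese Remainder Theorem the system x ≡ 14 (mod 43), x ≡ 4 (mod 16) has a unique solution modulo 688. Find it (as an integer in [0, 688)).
x ≡ 100 (mod 688); the representative in [0, 688) is 100

The moduli 43, 16 are pairwise coprime, so by the CRT there is a unique solution mod 43·16 = 688.
Solve by successive substitution. Start with x ≡ 14 (mod 43).
  Combine with x ≡ 4 (mod 16): write x = 14 + 43·t and require 14 + 43·t ≡ 4 (mod 16), i.e. 43·t ≡ 4 − 14 ≡ 6 (mod 16). Since 43^(−1) ≡ 3 (mod 16) (43 ≡ 11 (mod 16)), t ≡ 3·6 ≡ 2 (mod 16). So x ≡ 14 + 43·2 = 100 (mod 688).
Unique solution in [0, 688): x = 100.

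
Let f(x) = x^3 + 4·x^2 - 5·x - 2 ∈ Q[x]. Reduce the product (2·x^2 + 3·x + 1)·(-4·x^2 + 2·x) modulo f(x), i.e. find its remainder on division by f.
a · b ≡ -134·x^2 + 106·x + 48 (mod f(x))

First multiply in Q[x] without reducing: a · b = -8·x^4 - 8·x^3 + 2·x^2 + 2·x. Now divide by f(x) = x^3 + 4·x^2 - 5·x - 2, eliminating the leading term at each step:
  leading term -8·x^4: subtract (-8·x)·f(x) = -8·x^4 - 32·x^3 + 40·x^2 + 16·x, leaving 24·x^3 - 38·x^2 - 14·x
  leading term 24·x^3: subtract (24)·f(x) = 24·x^3 + 96·x^2 - 120·x - 48, leaving -134·x^2 + 106·x + 48
The degree is now < 3, so this is the remainder. Hence a · b ≡ -134·x^2 + 106·x + 48 in Q[x]/(f).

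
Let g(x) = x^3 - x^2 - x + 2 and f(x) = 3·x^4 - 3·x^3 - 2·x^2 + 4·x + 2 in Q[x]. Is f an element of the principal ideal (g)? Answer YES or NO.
In Q[x] the ideal (g) consists of all multiples of g, so f ∈ (g) iff g | f, i.e. iff the remainder of f on division by g is 0. Divide f by g (g is monic, so eliminate the leading term of the running remainder at each step):
  leading term 3·x^4: subtract (3·x)·g(x) = 3·x^4 - 3·x^3 - 3·x^2 + 6·x, leaving x^2 - 2·x + 2
The remainder r(x) = x^2 - 2·x + 2 ≠ 0 (and deg r < deg g), so g ∤ f, i.e. f ∉ (g).

Final answer: NO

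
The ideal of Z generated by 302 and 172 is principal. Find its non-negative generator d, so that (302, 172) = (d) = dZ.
(302, 172) = (2); d = 2

In the PID Z, (a, b) is generated by gcd(a, b). Compute gcd(302, 172) with the extended Euclidean algorithm, tracking rows (r, s, t) with s·302 + t·172 = r:
  row A: (302, 1, 0)   [1·302 + 0·172 = 302]
  row B: (172, 0, 1)   [0·302 + 1·172 = 172]
  302 = 1·172 + 130   → row C = row A − 1·row B = (130, 1, −1)   [check: 1·302 − 1·172 = 130]
  172 = 1·130 + 42   → row D = row B − 1·row C = (42, −1, 2)   [check: −1·302 + 2·172 = 42]
  130 = 3·42 + 4   → row E = row C − 3·row D = (4, 4, −7)   [check: 4·302 − 7·172 = 4]
  42 = 10·4 + 2   → row F = row D − 10·row E = (2, −41, 72)   [check: −41·302 + 72·172 = 2]
  4 = 2·2 + 0   → remainder 0, stop. gcd = 2 (last nonzero row F).
So gcd(302, 172) = 2, with Bézout identity −41·302 + 72·172 = 2. Containment (⊇): the Bézout identity exhibits 2 as an element of (302, 172), giving (2) ⊆ (302, 172). Containment (⊆): since 2 | 302 and 2 | 172 (302 = 2·151, 172 = 2·86), every Z-linear combination of 302 and 172 is divisible by 2, so (302, 172) ⊆ (2). Therefore (302, 172) = (2), d = 2.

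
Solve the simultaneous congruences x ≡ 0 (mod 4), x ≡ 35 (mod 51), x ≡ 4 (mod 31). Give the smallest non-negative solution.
The moduli 4, 51, 31 are pairwise coprime, so by the CRT there is a unique solution mod 4·51·31 = 6324.
Solve by successive substitution. Start with x ≡ 0 (mod 4).
  Combine with x ≡ 35 (mod 51): write x = 4·t and require 4·t ≡ 35 (mod 51). Since 4^(−1) ≡ 13 (mod 51), t ≡ 13·35 ≡ 47 (mod 51). So x ≡ 4·47 = 188 (mod 204).
  Combine with x ≡ 4 (mod 31): write x = 188 + 204·t and require 188 + 204·t ≡ 4 (mod 31), i.e. 204·t ≡ 4 − 188 ≡ 2 (mod 31). Since 204^(−1) ≡ 19 (mod 31) (204 ≡ 18 (mod 31)), t ≡ 19·2 ≡ 7 (mod 31). So x ≡ 188 + 204·7 = 1616 (mod 6324).
Unique solution in [0, 6324): x = 1616.

Final answer: x ≡ 1616 (mod 6324); the representative in [0, 6324) is 1616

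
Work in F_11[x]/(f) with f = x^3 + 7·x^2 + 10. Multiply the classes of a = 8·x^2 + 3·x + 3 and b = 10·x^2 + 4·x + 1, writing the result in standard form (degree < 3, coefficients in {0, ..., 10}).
a · b ≡ 5·x^2 + 7·x (mod f(x))

Multiply as integer polynomials: a · b = 80·x^4 + 62·x^3 + 50·x^2 + 15·x + 3. Reducing coefficients mod 11: a · b ≡ 3·x^4 + 7·x^3 + 6·x^2 + 4·x + 3. Now divide by f(x) = x^3 + 7·x^2 + 10 in F_11[x], eliminating the leading term at each step:
  leading term 3·x^4: subtract (3·x)·f(x) = 3·x^4 + 10·x^3 + 8·x, leaving 8·x^3 + 6·x^2 + 7·x + 3 (coefficients mod 11)
  leading term 8·x^3: subtract (8)·f(x) = 8·x^3 + x^2 + 3, leaving 5·x^2 + 7·x (coefficients mod 11)
The degree is now < 3, so this is the remainder. Hence a · b ≡ 5·x^2 + 7·x in F_11[x]/(f).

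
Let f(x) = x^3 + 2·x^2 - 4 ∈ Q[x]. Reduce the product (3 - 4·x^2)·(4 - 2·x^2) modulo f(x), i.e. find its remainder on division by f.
a · b ≡ 10·x^2 + 32·x - 52 (mod f(x))

First multiply in Q[x] without reducing: a · b = 8·x^4 - 22·x^2 + 12. Now divide by f(x) = x^3 + 2·x^2 - 4, eliminating the leading term at each step:
  leading term 8·x^4: subtract (8·x)·f(x) = 8·x^4 + 16·x^3 - 32·x, leaving -16·x^3 - 22·x^2 + 32·x + 12
  leading term -16·x^3: subtract (-16)·f(x) = -16·x^3 - 32·x^2 + 64, leaving 10·x^2 + 32·x - 52
The degree is now < 3, so this is the remainder. Hence a · b ≡ 10·x^2 + 32·x - 52 in Q[x]/(f).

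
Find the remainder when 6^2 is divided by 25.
11

Use repeated squaring. Binary(2) = 10. Walk through the bits of the exponent 2 left-to-right: at each bit after the leading one, square the running value, then multiply by 6 if the bit is 1 (always reducing mod 25):
  bit 1 = 1 (leading): start with 6.
  bit 2 = 0: square 6^2 = 36 ≡ 11 (mod 25).
Final value: 6^2 ≡ 11 (mod 25).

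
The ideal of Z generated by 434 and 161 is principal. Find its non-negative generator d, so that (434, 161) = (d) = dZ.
In the PID Z, (a, b) is generated by gcd(a, b). Compute gcd(434, 161) with the extended Euclidean algorithm, tracking rows (r, s, t) with s·434 + t·161 = r:
  row A: (434, 1, 0)   [1·434 + 0·161 = 434]
  row B: (161, 0, 1)   [0·434 + 1·161 = 161]
  434 = 2·161 + 112   → row C = row A − 2·row B = (112, 1, −2)   [check: 1·434 − 2·161 = 112]
  161 = 1·112 + 49   → row D = row B − 1·row C = (49, −1, 3)   [check: −1·434 + 3·161 = 49]
  112 = 2·49 + 14   → row E = row C − 2·row D = (14, 3, −8)   [check: 3·434 − 8·161 = 14]
  49 = 3·14 + 7   → row F = row D − 3·row E = (7, −10, 27)   [check: −10·434 + 27·161 = 7]
  14 = 2·7 + 0   → remainder 0, stop. gcd = 7 (last nonzero row F).
So gcd(434, 161) = 7, with Bézout identity −10·434 + 27·161 = 7. Containment (⊇): the Bézout identity exhibits 7 as an element of (434, 161), giving (7) ⊆ (434, 161). Containment (⊆): since 7 | 434 and 7 | 161 (434 = 7·62, 161 = 7·23), every Z-linear combination of 434 and 161 is divisible by 7, so (434, 161) ⊆ (7). Therefore (434, 161) = (7), d = 7.

Final answer: (434, 161) = (7); d = 7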